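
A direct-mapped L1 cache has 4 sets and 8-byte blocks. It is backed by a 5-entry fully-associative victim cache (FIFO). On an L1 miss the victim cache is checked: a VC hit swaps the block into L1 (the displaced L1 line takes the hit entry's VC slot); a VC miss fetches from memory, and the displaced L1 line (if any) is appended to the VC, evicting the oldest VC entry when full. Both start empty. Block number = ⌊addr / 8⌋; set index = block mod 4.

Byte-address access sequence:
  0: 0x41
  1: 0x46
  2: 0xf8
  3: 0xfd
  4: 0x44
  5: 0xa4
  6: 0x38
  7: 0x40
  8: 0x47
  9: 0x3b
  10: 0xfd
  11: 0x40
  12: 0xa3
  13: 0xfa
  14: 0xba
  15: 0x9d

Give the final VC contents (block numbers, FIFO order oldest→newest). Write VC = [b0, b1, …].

VC = [8, 7, 31, 23]

  [0] addr=0x41 blk=8 s=0: MISS | VC []
  [1] addr=0x46 blk=8 s=0: L1-HIT | VC []
  [2] addr=0xf8 blk=31 s=3: MISS | VC []
  [3] addr=0xfd blk=31 s=3: L1-HIT | VC []
  [4] addr=0x44 blk=8 s=0: L1-HIT | VC []
  [5] addr=0xa4 blk=20 s=0: MISS | VC [8]
  [6] addr=0x38 blk=7 s=3: MISS | VC [8, 31]
  [7] addr=0x40 blk=8 s=0: VC-HIT | VC [20, 31]
  [8] addr=0x47 blk=8 s=0: L1-HIT | VC [20, 31]
  [9] addr=0x3b blk=7 s=3: L1-HIT | VC [20, 31]
  [10] addr=0xfd blk=31 s=3: VC-HIT | VC [20, 7]
  [11] addr=0x40 blk=8 s=0: L1-HIT | VC [20, 7]
  [12] addr=0xa3 blk=20 s=0: VC-HIT | VC [8, 7]
  [13] addr=0xfa blk=31 s=3: L1-HIT | VC [8, 7]
  [14] addr=0xba blk=23 s=3: MISS | VC [8, 7, 31]
  [15] addr=0x9d blk=19 s=3: MISS | VC [8, 7, 31, 23]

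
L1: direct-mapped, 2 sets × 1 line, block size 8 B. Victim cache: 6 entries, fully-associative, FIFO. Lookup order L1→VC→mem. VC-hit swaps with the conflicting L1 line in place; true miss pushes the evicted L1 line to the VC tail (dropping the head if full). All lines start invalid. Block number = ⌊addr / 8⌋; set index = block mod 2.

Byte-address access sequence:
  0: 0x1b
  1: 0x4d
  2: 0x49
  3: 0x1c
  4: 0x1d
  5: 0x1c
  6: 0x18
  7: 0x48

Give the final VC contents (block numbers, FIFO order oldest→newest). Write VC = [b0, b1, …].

VC = [3]

0: 0x1b (blk 3, set 1) → MISS  vc=[]
1: 0x4d (blk 9, set 1) → MISS  vc=[3]
2: 0x49 (blk 9, set 1) → L1-HIT  vc=[3]
3: 0x1c (blk 3, set 1) → VC-HIT  vc=[9]
4: 0x1d (blk 3, set 1) → L1-HIT  vc=[9]
5: 0x1c (blk 3, set 1) → L1-HIT  vc=[9]
6: 0x18 (blk 3, set 1) → L1-HIT  vc=[9]
7: 0x48 (blk 9, set 1) → VC-HIT  vc=[3]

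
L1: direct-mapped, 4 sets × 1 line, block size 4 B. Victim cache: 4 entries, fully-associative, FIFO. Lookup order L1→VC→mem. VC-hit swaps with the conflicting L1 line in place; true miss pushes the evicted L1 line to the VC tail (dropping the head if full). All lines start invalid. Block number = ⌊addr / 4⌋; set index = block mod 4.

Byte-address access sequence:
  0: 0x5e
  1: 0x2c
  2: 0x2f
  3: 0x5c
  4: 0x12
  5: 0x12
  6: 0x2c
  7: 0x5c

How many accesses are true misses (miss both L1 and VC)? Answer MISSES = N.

MISSES = 3

#0 0x5e→b23/s3 MISS; vc=[]
#1 0x2c→b11/s3 MISS; vc=[23]
#2 0x2f→b11/s3 L1-HIT; vc=[23]
#3 0x5c→b23/s3 VC-HIT; vc=[11]
#4 0x12→b4/s0 MISS; vc=[11]
#5 0x12→b4/s0 L1-HIT; vc=[11]
#6 0x2c→b11/s3 VC-HIT; vc=[23]
#7 0x5c→b23/s3 VC-HIT; vc=[11]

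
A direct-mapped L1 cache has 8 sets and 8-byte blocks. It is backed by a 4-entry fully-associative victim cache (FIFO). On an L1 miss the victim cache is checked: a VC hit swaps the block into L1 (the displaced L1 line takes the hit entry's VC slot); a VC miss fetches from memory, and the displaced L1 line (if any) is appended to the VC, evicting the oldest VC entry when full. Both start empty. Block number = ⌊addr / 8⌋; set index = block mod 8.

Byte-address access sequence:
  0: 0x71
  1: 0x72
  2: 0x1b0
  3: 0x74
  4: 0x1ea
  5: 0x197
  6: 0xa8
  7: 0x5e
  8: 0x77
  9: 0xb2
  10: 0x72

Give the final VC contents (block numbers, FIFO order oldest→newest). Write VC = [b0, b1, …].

0: 0x71 (blk 14, set 6) → MISS  vc=[]
1: 0x72 (blk 14, set 6) → L1-HIT  vc=[]
2: 0x1b0 (blk 54, set 6) → MISS  vc=[14]
3: 0x74 (blk 14, set 6) → VC-HIT  vc=[54]
4: 0x1ea (blk 61, set 5) → MISS  vc=[54]
5: 0x197 (blk 50, set 2) → MISS  vc=[54]
6: 0xa8 (blk 21, set 5) → MISS  vc=[54, 61]
7: 0x5e (blk 11, set 3) → MISS  vc=[54, 61]
8: 0x77 (blk 14, set 6) → L1-HIT  vc=[54, 61]
9: 0xb2 (blk 22, set 6) → MISS  vc=[54, 61, 14]
10: 0x72 (blk 14, set 6) → VC-HIT  vc=[54, 61, 22]

VC = [54, 61, 22]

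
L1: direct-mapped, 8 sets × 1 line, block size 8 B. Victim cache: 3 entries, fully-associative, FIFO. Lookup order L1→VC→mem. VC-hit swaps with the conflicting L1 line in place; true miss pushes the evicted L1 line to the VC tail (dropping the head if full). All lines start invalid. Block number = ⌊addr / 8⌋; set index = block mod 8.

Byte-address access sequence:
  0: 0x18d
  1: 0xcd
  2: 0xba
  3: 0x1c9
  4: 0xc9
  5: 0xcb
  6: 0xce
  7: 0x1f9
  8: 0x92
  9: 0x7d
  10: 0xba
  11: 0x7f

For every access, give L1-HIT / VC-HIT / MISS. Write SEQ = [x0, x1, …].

SEQ = [MISS, MISS, MISS, MISS, VC-HIT, L1-HIT, L1-HIT, MISS, MISS, MISS, VC-HIT, VC-HIT]

0: 0x18d (blk 49, set 1) → MISS  vc=[]
1: 0xcd (blk 25, set 1) → MISS  vc=[49]
2: 0xba (blk 23, set 7) → MISS  vc=[49]
3: 0x1c9 (blk 57, set 1) → MISS  vc=[49, 25]
4: 0xc9 (blk 25, set 1) → VC-HIT  vc=[49, 57]
5: 0xcb (blk 25, set 1) → L1-HIT  vc=[49, 57]
6: 0xce (blk 25, set 1) → L1-HIT  vc=[49, 57]
7: 0x1f9 (blk 63, set 7) → MISS  vc=[49, 57, 23]
8: 0x92 (blk 18, set 2) → MISS  vc=[49, 57, 23]
9: 0x7d (blk 15, set 7) → MISS  vc=[57, 23, 63]
10: 0xba (blk 23, set 7) → VC-HIT  vc=[57, 15, 63]
11: 0x7f (blk 15, set 7) → VC-HIT  vc=[57, 23, 63]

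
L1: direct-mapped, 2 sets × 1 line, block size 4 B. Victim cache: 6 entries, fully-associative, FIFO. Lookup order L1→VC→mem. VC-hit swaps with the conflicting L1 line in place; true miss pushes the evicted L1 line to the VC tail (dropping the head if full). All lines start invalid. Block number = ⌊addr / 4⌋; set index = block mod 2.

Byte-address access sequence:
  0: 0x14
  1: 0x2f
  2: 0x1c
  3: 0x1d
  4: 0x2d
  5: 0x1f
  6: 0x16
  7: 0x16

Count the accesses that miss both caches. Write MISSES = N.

0: 0x14 (blk 5, set 1) → MISS  vc=[]
1: 0x2f (blk 11, set 1) → MISS  vc=[5]
2: 0x1c (blk 7, set 1) → MISS  vc=[5, 11]
3: 0x1d (blk 7, set 1) → L1-HIT  vc=[5, 11]
4: 0x2d (blk 11, set 1) → VC-HIT  vc=[5, 7]
5: 0x1f (blk 7, set 1) → VC-HIT  vc=[5, 11]
6: 0x16 (blk 5, set 1) → VC-HIT  vc=[7, 11]
7: 0x16 (blk 5, set 1) → L1-HIT  vc=[7, 11]

MISSES = 3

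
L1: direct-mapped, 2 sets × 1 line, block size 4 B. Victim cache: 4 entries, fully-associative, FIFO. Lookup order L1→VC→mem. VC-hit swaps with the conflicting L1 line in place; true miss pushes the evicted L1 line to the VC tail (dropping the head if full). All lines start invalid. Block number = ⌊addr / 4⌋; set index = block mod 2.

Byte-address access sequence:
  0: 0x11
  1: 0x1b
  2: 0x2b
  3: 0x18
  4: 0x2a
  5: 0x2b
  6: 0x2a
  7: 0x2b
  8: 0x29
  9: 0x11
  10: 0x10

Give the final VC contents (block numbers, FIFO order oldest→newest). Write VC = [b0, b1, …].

VC = [10, 6]

0: 0x11 (blk 4, set 0) → MISS  vc=[]
1: 0x1b (blk 6, set 0) → MISS  vc=[4]
2: 0x2b (blk 10, set 0) → MISS  vc=[4, 6]
3: 0x18 (blk 6, set 0) → VC-HIT  vc=[4, 10]
4: 0x2a (blk 10, set 0) → VC-HIT  vc=[4, 6]
5: 0x2b (blk 10, set 0) → L1-HIT  vc=[4, 6]
6: 0x2a (blk 10, set 0) → L1-HIT  vc=[4, 6]
7: 0x2b (blk 10, set 0) → L1-HIT  vc=[4, 6]
8: 0x29 (blk 10, set 0) → L1-HIT  vc=[4, 6]
9: 0x11 (blk 4, set 0) → VC-HIT  vc=[10, 6]
10: 0x10 (blk 4, set 0) → L1-HIT  vc=[10, 6]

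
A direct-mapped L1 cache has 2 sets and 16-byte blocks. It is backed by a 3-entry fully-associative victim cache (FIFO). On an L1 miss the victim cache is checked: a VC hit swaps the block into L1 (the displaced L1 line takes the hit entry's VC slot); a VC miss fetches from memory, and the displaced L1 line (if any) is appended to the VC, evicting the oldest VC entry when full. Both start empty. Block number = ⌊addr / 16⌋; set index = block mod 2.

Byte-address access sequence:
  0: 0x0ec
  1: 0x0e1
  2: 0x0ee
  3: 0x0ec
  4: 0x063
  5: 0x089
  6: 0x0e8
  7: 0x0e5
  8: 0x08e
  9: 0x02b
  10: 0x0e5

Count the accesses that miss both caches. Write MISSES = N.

MISSES = 4

  [0] addr=0xec blk=14 s=0: MISS | VC []
  [1] addr=0xe1 blk=14 s=0: L1-HIT | VC []
  [2] addr=0xee blk=14 s=0: L1-HIT | VC []
  [3] addr=0xec blk=14 s=0: L1-HIT | VC []
  [4] addr=0x63 blk=6 s=0: MISS | VC [14]
  [5] addr=0x89 blk=8 s=0: MISS | VC [14, 6]
  [6] addr=0xe8 blk=14 s=0: VC-HIT | VC [8, 6]
  [7] addr=0xe5 blk=14 s=0: L1-HIT | VC [8, 6]
  [8] addr=0x8e blk=8 s=0: VC-HIT | VC [14, 6]
  [9] addr=0x2b blk=2 s=0: MISS | VC [14, 6, 8]
  [10] addr=0xe5 blk=14 s=0: VC-HIT | VC [2, 6, 8]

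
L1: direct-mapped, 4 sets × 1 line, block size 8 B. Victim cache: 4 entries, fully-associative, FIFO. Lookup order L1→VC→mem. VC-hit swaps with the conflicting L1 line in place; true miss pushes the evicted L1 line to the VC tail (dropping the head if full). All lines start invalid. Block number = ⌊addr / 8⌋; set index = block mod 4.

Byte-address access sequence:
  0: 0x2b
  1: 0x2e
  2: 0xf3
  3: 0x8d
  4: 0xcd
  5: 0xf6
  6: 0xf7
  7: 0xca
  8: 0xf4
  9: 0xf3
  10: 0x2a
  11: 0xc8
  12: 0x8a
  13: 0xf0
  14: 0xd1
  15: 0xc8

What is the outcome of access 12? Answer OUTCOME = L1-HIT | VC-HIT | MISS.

OUTCOME = VC-HIT

  [0] addr=0x2b blk=5 s=1: MISS | VC []
  [1] addr=0x2e blk=5 s=1: L1-HIT | VC []
  [2] addr=0xf3 blk=30 s=2: MISS | VC []
  [3] addr=0x8d blk=17 s=1: MISS | VC [5]
  [4] addr=0xcd blk=25 s=1: MISS | VC [5, 17]
  [5] addr=0xf6 blk=30 s=2: L1-HIT | VC [5, 17]
  [6] addr=0xf7 blk=30 s=2: L1-HIT | VC [5, 17]
  [7] addr=0xca blk=25 s=1: L1-HIT | VC [5, 17]
  [8] addr=0xf4 blk=30 s=2: L1-HIT | VC [5, 17]
  [9] addr=0xf3 blk=30 s=2: L1-HIT | VC [5, 17]
  [10] addr=0x2a blk=5 s=1: VC-HIT | VC [25, 17]
  [11] addr=0xc8 blk=25 s=1: VC-HIT | VC [5, 17]
  [12] addr=0x8a blk=17 s=1: VC-HIT | VC [5, 25]
  [13] addr=0xf0 blk=30 s=2: L1-HIT | VC [5, 25]
  [14] addr=0xd1 blk=26 s=2: MISS | VC [5, 25, 30]
  [15] addr=0xc8 blk=25 s=1: VC-HIT | VC [5, 17, 30]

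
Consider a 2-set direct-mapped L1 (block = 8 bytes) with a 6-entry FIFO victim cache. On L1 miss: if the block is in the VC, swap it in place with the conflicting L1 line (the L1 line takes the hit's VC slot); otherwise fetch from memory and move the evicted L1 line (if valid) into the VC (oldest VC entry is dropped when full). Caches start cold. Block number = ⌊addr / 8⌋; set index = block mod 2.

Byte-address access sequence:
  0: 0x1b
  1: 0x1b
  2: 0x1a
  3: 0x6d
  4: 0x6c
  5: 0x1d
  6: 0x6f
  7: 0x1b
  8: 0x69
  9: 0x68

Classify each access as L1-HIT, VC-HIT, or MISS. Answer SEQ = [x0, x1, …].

SEQ = [MISS, L1-HIT, L1-HIT, MISS, L1-HIT, VC-HIT, VC-HIT, VC-HIT, VC-HIT, L1-HIT]

#0 0x1b→b3/s1 MISS; vc=[]
#1 0x1b→b3/s1 L1-HIT; vc=[]
#2 0x1a→b3/s1 L1-HIT; vc=[]
#3 0x6d→b13/s1 MISS; vc=[3]
#4 0x6c→b13/s1 L1-HIT; vc=[3]
#5 0x1d→b3/s1 VC-HIT; vc=[13]
#6 0x6f→b13/s1 VC-HIT; vc=[3]
#7 0x1b→b3/s1 VC-HIT; vc=[13]
#8 0x69→b13/s1 VC-HIT; vc=[3]
#9 0x68→b13/s1 L1-HIT; vc=[3]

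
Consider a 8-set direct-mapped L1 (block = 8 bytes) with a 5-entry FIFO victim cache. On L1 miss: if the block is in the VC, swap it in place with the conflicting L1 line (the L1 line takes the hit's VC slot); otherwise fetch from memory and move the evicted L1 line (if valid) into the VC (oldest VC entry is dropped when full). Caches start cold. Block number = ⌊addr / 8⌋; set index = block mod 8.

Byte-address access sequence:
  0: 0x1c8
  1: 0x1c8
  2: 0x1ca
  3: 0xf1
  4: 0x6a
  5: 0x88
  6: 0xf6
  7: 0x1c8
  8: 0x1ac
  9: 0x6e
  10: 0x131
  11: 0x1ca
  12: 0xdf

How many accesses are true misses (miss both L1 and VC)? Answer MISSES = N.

MISSES = 7

#0 0x1c8→b57/s1 MISS; vc=[]
#1 0x1c8→b57/s1 L1-HIT; vc=[]
#2 0x1ca→b57/s1 L1-HIT; vc=[]
#3 0xf1→b30/s6 MISS; vc=[]
#4 0x6a→b13/s5 MISS; vc=[]
#5 0x88→b17/s1 MISS; vc=[57]
#6 0xf6→b30/s6 L1-HIT; vc=[57]
#7 0x1c8→b57/s1 VC-HIT; vc=[17]
#8 0x1ac→b53/s5 MISS; vc=[17,13]
#9 0x6e→b13/s5 VC-HIT; vc=[17,53]
#10 0x131→b38/s6 MISS; vc=[17,53,30]
#11 0x1ca→b57/s1 L1-HIT; vc=[17,53,30]
#12 0xdf→b27/s3 MISS; vc=[17,53,30]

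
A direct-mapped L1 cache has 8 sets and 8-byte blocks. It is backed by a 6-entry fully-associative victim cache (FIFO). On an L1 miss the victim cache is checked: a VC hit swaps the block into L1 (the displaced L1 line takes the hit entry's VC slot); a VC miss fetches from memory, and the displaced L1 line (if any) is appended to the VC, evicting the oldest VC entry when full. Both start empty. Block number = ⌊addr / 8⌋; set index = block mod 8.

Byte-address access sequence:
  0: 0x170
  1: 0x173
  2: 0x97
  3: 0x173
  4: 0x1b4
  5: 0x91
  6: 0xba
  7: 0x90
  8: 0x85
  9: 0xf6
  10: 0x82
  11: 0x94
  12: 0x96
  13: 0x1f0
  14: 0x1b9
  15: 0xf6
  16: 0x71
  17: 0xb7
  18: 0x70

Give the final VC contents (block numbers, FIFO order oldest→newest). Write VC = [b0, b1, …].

VC = [46, 54, 62, 23, 30, 22]

  [0] addr=0x170 blk=46 s=6: MISS | VC []
  [1] addr=0x173 blk=46 s=6: L1-HIT | VC []
  [2] addr=0x97 blk=18 s=2: MISS | VC []
  [3] addr=0x173 blk=46 s=6: L1-HIT | VC []
  [4] addr=0x1b4 blk=54 s=6: MISS | VC [46]
  [5] addr=0x91 blk=18 s=2: L1-HIT | VC [46]
  [6] addr=0xba blk=23 s=7: MISS | VC [46]
  [7] addr=0x90 blk=18 s=2: L1-HIT | VC [46]
  [8] addr=0x85 blk=16 s=0: MISS | VC [46]
  [9] addr=0xf6 blk=30 s=6: MISS | VC [46, 54]
  [10] addr=0x82 blk=16 s=0: L1-HIT | VC [46, 54]
  [11] addr=0x94 blk=18 s=2: L1-HIT | VC [46, 54]
  [12] addr=0x96 blk=18 s=2: L1-HIT | VC [46, 54]
  [13] addr=0x1f0 blk=62 s=6: MISS | VC [46, 54, 30]
  [14] addr=0x1b9 blk=55 s=7: MISS | VC [46, 54, 30, 23]
  [15] addr=0xf6 blk=30 s=6: VC-HIT | VC [46, 54, 62, 23]
  [16] addr=0x71 blk=14 s=6: MISS | VC [46, 54, 62, 23, 30]
  [17] addr=0xb7 blk=22 s=6: MISS | VC [46, 54, 62, 23, 30, 14]
  [18] addr=0x70 blk=14 s=6: VC-HIT | VC [46, 54, 62, 23, 30, 22]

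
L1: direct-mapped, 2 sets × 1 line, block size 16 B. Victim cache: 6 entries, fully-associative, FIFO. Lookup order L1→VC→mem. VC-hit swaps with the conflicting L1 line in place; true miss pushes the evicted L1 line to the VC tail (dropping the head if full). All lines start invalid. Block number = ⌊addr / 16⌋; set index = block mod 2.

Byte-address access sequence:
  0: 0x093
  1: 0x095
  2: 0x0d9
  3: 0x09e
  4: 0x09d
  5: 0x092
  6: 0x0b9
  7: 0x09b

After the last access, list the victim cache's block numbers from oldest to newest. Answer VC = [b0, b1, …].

  [0] addr=0x93 blk=9 s=1: MISS | VC []
  [1] addr=0x95 blk=9 s=1: L1-HIT | VC []
  [2] addr=0xd9 blk=13 s=1: MISS | VC [9]
  [3] addr=0x9e blk=9 s=1: VC-HIT | VC [13]
  [4] addr=0x9d blk=9 s=1: L1-HIT | VC [13]
  [5] addr=0x92 blk=9 s=1: L1-HIT | VC [13]
  [6] addr=0xb9 blk=11 s=1: MISS | VC [13, 9]
  [7] addr=0x9b blk=9 s=1: VC-HIT | VC [13, 11]

VC = [13, 11]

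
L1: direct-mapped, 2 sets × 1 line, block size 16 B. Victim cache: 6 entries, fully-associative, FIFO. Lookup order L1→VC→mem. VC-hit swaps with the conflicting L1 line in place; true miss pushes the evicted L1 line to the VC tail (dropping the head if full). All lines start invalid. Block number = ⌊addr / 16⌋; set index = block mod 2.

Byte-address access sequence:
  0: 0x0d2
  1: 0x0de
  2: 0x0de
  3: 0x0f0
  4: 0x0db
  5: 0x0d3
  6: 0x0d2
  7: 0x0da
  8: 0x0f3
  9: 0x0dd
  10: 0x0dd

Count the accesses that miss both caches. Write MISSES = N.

  [0] addr=0xd2 blk=13 s=1: MISS | VC []
  [1] addr=0xde blk=13 s=1: L1-HIT | VC []
  [2] addr=0xde blk=13 s=1: L1-HIT | VC []
  [3] addr=0xf0 blk=15 s=1: MISS | VC [13]
  [4] addr=0xdb blk=13 s=1: VC-HIT | VC [15]
  [5] addr=0xd3 blk=13 s=1: L1-HIT | VC [15]
  [6] addr=0xd2 blk=13 s=1: L1-HIT | VC [15]
  [7] addr=0xda blk=13 s=1: L1-HIT | VC [15]
  [8] addr=0xf3 blk=15 s=1: VC-HIT | VC [13]
  [9] addr=0xdd blk=13 s=1: VC-HIT | VC [15]
  [10] addr=0xdd blk=13 s=1: L1-HIT | VC [15]

MISSES = 2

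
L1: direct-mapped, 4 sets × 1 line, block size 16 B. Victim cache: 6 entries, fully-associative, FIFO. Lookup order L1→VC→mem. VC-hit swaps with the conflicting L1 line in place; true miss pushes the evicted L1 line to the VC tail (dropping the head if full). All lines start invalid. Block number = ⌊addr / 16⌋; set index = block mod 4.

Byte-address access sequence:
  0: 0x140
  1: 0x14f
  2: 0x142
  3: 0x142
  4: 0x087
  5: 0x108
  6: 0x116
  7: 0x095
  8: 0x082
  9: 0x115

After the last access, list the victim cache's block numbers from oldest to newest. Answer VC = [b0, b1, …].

#0 0x140→b20/s0 MISS; vc=[]
#1 0x14f→b20/s0 L1-HIT; vc=[]
#2 0x142→b20/s0 L1-HIT; vc=[]
#3 0x142→b20/s0 L1-HIT; vc=[]
#4 0x87→b8/s0 MISS; vc=[20]
#5 0x108→b16/s0 MISS; vc=[20,8]
#6 0x116→b17/s1 MISS; vc=[20,8]
#7 0x95→b9/s1 MISS; vc=[20,8,17]
#8 0x82→b8/s0 VC-HIT; vc=[20,16,17]
#9 0x115→b17/s1 VC-HIT; vc=[20,16,9]

VC = [20, 16, 9]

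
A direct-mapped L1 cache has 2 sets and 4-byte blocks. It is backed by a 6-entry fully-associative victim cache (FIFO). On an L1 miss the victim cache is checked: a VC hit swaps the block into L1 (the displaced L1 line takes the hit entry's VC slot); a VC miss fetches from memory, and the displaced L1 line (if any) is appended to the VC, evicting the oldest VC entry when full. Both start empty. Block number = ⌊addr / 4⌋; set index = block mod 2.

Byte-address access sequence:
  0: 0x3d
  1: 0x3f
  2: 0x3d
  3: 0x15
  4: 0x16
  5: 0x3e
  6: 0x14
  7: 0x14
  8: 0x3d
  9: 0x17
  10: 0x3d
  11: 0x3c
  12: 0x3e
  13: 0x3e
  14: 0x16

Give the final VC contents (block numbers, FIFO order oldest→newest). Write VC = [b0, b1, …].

  [0] addr=0x3d blk=15 s=1: MISS | VC []
  [1] addr=0x3f blk=15 s=1: L1-HIT | VC []
  [2] addr=0x3d blk=15 s=1: L1-HIT | VC []
  [3] addr=0x15 blk=5 s=1: MISS | VC [15]
  [4] addr=0x16 blk=5 s=1: L1-HIT | VC [15]
  [5] addr=0x3e blk=15 s=1: VC-HIT | VC [5]
  [6] addr=0x14 blk=5 s=1: VC-HIT | VC [15]
  [7] addr=0x14 blk=5 s=1: L1-HIT | VC [15]
  [8] addr=0x3d blk=15 s=1: VC-HIT | VC [5]
  [9] addr=0x17 blk=5 s=1: VC-HIT | VC [15]
  [10] addr=0x3d blk=15 s=1: VC-HIT | VC [5]
  [11] addr=0x3c blk=15 s=1: L1-HIT | VC [5]
  [12] addr=0x3e blk=15 s=1: L1-HIT | VC [5]
  [13] addr=0x3e blk=15 s=1: L1-HIT | VC [5]
  [14] addr=0x16 blk=5 s=1: VC-HIT | VC [15]

VC = [15]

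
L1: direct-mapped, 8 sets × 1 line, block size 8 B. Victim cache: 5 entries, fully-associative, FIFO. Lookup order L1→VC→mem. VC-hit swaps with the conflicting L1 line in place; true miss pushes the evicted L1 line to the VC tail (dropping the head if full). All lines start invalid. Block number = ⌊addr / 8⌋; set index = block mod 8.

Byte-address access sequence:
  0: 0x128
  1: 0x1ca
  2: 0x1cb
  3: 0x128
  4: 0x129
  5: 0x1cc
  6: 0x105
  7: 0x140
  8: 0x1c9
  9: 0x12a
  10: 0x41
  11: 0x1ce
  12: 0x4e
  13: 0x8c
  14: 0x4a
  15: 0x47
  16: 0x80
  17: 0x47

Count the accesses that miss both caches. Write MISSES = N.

  [0] addr=0x128 blk=37 s=5: MISS | VC []
  [1] addr=0x1ca blk=57 s=1: MISS | VC []
  [2] addr=0x1cb blk=57 s=1: L1-HIT | VC []
  [3] addr=0x128 blk=37 s=5: L1-HIT | VC []
  [4] addr=0x129 blk=37 s=5: L1-HIT | VC []
  [5] addr=0x1cc blk=57 s=1: L1-HIT | VC []
  [6] addr=0x105 blk=32 s=0: MISS | VC []
  [7] addr=0x140 blk=40 s=0: MISS | VC [32]
  [8] addr=0x1c9 blk=57 s=1: L1-HIT | VC [32]
  [9] addr=0x12a blk=37 s=5: L1-HIT | VC [32]
  [10] addr=0x41 blk=8 s=0: MISS | VC [32, 40]
  [11] addr=0x1ce blk=57 s=1: L1-HIT | VC [32, 40]
  [12] addr=0x4e blk=9 s=1: MISS | VC [32, 40, 57]
  [13] addr=0x8c blk=17 s=1: MISS | VC [32, 40, 57, 9]
  [14] addr=0x4a blk=9 s=1: VC-HIT | VC [32, 40, 57, 17]
  [15] addr=0x47 blk=8 s=0: L1-HIT | VC [32, 40, 57, 17]
  [16] addr=0x80 blk=16 s=0: MISS | VC [32, 40, 57, 17, 8]
  [17] addr=0x47 blk=8 s=0: VC-HIT | VC [32, 40, 57, 17, 16]

MISSES = 8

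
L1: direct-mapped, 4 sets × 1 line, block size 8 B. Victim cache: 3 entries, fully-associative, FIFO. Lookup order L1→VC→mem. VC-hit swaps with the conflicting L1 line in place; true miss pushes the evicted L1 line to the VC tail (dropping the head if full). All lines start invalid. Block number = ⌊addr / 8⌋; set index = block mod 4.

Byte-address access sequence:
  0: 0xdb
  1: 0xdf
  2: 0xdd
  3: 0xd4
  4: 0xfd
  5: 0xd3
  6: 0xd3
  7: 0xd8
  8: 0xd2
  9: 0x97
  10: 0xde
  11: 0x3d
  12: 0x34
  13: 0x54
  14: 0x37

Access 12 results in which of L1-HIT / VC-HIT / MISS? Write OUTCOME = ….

  [0] addr=0xdb blk=27 s=3: MISS | VC []
  [1] addr=0xdf blk=27 s=3: L1-HIT | VC []
  [2] addr=0xdd blk=27 s=3: L1-HIT | VC []
  [3] addr=0xd4 blk=26 s=2: MISS | VC []
  [4] addr=0xfd blk=31 s=3: MISS | VC [27]
  [5] addr=0xd3 blk=26 s=2: L1-HIT | VC [27]
  [6] addr=0xd3 blk=26 s=2: L1-HIT | VC [27]
  [7] addr=0xd8 blk=27 s=3: VC-HIT | VC [31]
  [8] addr=0xd2 blk=26 s=2: L1-HIT | VC [31]
  [9] addr=0x97 blk=18 s=2: MISS | VC [31, 26]
  [10] addr=0xde blk=27 s=3: L1-HIT | VC [31, 26]
  [11] addr=0x3d blk=7 s=3: MISS | VC [31, 26, 27]
  [12] addr=0x34 blk=6 s=2: MISS | VC [26, 27, 18]
  [13] addr=0x54 blk=10 s=2: MISS | VC [27, 18, 6]
  [14] addr=0x37 blk=6 s=2: VC-HIT | VC [27, 18, 10]

OUTCOME = MISS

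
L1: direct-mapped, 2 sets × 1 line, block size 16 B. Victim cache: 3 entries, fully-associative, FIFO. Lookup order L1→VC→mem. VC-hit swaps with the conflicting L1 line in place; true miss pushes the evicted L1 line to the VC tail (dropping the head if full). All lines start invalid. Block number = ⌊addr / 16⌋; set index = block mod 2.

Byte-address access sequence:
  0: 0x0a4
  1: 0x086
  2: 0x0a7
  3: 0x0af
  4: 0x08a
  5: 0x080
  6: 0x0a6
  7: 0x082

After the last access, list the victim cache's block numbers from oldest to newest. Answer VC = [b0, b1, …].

#0 0xa4→b10/s0 MISS; vc=[]
#1 0x86→b8/s0 MISS; vc=[10]
#2 0xa7→b10/s0 VC-HIT; vc=[8]
#3 0xaf→b10/s0 L1-HIT; vc=[8]
#4 0x8a→b8/s0 VC-HIT; vc=[10]
#5 0x80→b8/s0 L1-HIT; vc=[10]
#6 0xa6→b10/s0 VC-HIT; vc=[8]
#7 0x82→b8/s0 VC-HIT; vc=[10]

VC = [10]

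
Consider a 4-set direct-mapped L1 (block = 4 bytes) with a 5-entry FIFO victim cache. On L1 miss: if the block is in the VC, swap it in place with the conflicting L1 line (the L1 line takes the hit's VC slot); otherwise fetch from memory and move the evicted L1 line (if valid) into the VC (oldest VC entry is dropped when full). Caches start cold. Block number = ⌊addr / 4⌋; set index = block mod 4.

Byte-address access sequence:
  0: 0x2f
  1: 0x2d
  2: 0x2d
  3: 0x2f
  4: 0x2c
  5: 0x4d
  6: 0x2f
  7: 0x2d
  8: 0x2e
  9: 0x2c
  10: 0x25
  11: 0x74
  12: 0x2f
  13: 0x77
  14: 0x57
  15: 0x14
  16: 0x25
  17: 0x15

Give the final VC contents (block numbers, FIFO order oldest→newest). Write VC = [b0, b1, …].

0: 0x2f (blk 11, set 3) → MISS  vc=[]
1: 0x2d (blk 11, set 3) → L1-HIT  vc=[]
2: 0x2d (blk 11, set 3) → L1-HIT  vc=[]
3: 0x2f (blk 11, set 3) → L1-HIT  vc=[]
4: 0x2c (blk 11, set 3) → L1-HIT  vc=[]
5: 0x4d (blk 19, set 3) → MISS  vc=[11]
6: 0x2f (blk 11, set 3) → VC-HIT  vc=[19]
7: 0x2d (blk 11, set 3) → L1-HIT  vc=[19]
8: 0x2e (blk 11, set 3) → L1-HIT  vc=[19]
9: 0x2c (blk 11, set 3) → L1-HIT  vc=[19]
10: 0x25 (blk 9, set 1) → MISS  vc=[19]
11: 0x74 (blk 29, set 1) → MISS  vc=[19, 9]
12: 0x2f (blk 11, set 3) → L1-HIT  vc=[19, 9]
13: 0x77 (blk 29, set 1) → L1-HIT  vc=[19, 9]
14: 0x57 (blk 21, set 1) → MISS  vc=[19, 9, 29]
15: 0x14 (blk 5, set 1) → MISS  vc=[19, 9, 29, 21]
16: 0x25 (blk 9, set 1) → VC-HIT  vc=[19, 5, 29, 21]
17: 0x15 (blk 5, set 1) → VC-HIT  vc=[19, 9, 29, 21]

VC = [19, 9, 29, 21]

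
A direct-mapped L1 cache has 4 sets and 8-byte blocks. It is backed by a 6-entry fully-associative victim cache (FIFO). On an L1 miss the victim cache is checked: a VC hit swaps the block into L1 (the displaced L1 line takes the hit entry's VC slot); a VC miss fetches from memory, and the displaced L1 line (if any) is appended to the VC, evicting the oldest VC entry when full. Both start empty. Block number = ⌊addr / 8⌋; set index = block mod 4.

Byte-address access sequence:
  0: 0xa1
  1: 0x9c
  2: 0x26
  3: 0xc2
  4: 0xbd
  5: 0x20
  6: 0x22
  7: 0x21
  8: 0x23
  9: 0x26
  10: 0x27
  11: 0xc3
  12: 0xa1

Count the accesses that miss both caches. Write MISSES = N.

MISSES = 5

#0 0xa1→b20/s0 MISS; vc=[]
#1 0x9c→b19/s3 MISS; vc=[]
#2 0x26→b4/s0 MISS; vc=[20]
#3 0xc2→b24/s0 MISS; vc=[20,4]
#4 0xbd→b23/s3 MISS; vc=[20,4,19]
#5 0x20→b4/s0 VC-HIT; vc=[20,24,19]
#6 0x22→b4/s0 L1-HIT; vc=[20,24,19]
#7 0x21→b4/s0 L1-HIT; vc=[20,24,19]
#8 0x23→b4/s0 L1-HIT; vc=[20,24,19]
#9 0x26→b4/s0 L1-HIT; vc=[20,24,19]
#10 0x27→b4/s0 L1-HIT; vc=[20,24,19]
#11 0xc3→b24/s0 VC-HIT; vc=[20,4,19]
#12 0xa1→b20/s0 VC-HIT; vc=[24,4,19]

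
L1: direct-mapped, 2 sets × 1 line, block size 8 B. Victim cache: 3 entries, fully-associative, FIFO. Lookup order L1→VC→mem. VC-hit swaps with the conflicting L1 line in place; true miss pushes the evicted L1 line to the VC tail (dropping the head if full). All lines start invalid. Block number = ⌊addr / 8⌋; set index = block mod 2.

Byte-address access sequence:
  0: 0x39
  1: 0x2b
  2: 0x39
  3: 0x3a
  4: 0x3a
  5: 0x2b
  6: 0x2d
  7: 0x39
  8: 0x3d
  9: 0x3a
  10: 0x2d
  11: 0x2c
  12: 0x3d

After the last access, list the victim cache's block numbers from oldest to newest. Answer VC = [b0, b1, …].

VC = [5]

  [0] addr=0x39 blk=7 s=1: MISS | VC []
  [1] addr=0x2b blk=5 s=1: MISS | VC [7]
  [2] addr=0x39 blk=7 s=1: VC-HIT | VC [5]
  [3] addr=0x3a blk=7 s=1: L1-HIT | VC [5]
  [4] addr=0x3a blk=7 s=1: L1-HIT | VC [5]
  [5] addr=0x2b blk=5 s=1: VC-HIT | VC [7]
  [6] addr=0x2d blk=5 s=1: L1-HIT | VC [7]
  [7] addr=0x39 blk=7 s=1: VC-HIT | VC [5]
  [8] addr=0x3d blk=7 s=1: L1-HIT | VC [5]
  [9] addr=0x3a blk=7 s=1: L1-HIT | VC [5]
  [10] addr=0x2d blk=5 s=1: VC-HIT | VC [7]
  [11] addr=0x2c blk=5 s=1: L1-HIT | VC [7]
  [12] addr=0x3d blk=7 s=1: VC-HIT | VC [5]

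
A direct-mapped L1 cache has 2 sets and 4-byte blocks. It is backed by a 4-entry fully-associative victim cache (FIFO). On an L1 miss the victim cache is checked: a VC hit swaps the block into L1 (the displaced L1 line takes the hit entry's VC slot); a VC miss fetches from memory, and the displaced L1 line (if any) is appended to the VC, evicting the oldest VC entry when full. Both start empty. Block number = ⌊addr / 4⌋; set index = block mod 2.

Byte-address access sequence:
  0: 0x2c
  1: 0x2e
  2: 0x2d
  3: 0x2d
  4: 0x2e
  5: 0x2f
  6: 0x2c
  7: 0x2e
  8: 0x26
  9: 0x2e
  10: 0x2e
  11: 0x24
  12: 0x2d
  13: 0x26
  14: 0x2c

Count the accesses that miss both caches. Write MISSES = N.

  [0] addr=0x2c blk=11 s=1: MISS | VC []
  [1] addr=0x2e blk=11 s=1: L1-HIT | VC []
  [2] addr=0x2d blk=11 s=1: L1-HIT | VC []
  [3] addr=0x2d blk=11 s=1: L1-HIT | VC []
  [4] addr=0x2e blk=11 s=1: L1-HIT | VC []
  [5] addr=0x2f blk=11 s=1: L1-HIT | VC []
  [6] addr=0x2c blk=11 s=1: L1-HIT | VC []
  [7] addr=0x2e blk=11 s=1: L1-HIT | VC []
  [8] addr=0x26 blk=9 s=1: MISS | VC [11]
  [9] addr=0x2e blk=11 s=1: VC-HIT | VC [9]
  [10] addr=0x2e blk=11 s=1: L1-HIT | VC [9]
  [11] addr=0x24 blk=9 s=1: VC-HIT | VC [11]
  [12] addr=0x2d blk=11 s=1: VC-HIT | VC [9]
  [13] addr=0x26 blk=9 s=1: VC-HIT | VC [11]
  [14] addr=0x2c blk=11 s=1: VC-HIT | VC [9]

MISSES = 2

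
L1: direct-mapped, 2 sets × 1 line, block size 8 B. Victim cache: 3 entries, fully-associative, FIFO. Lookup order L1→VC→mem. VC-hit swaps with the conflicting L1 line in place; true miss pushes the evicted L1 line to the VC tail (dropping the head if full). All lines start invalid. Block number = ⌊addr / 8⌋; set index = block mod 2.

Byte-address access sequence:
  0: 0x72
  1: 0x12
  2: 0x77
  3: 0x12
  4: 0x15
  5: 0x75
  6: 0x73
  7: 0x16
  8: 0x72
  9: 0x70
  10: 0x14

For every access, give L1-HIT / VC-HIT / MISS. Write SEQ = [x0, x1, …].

0: 0x72 (blk 14, set 0) → MISS  vc=[]
1: 0x12 (blk 2, set 0) → MISS  vc=[14]
2: 0x77 (blk 14, set 0) → VC-HIT  vc=[2]
3: 0x12 (blk 2, set 0) → VC-HIT  vc=[14]
4: 0x15 (blk 2, set 0) → L1-HIT  vc=[14]
5: 0x75 (blk 14, set 0) → VC-HIT  vc=[2]
6: 0x73 (blk 14, set 0) → L1-HIT  vc=[2]
7: 0x16 (blk 2, set 0) → VC-HIT  vc=[14]
8: 0x72 (blk 14, set 0) → VC-HIT  vc=[2]
9: 0x70 (blk 14, set 0) → L1-HIT  vc=[2]
10: 0x14 (blk 2, set 0) → VC-HIT  vc=[14]

SEQ = [MISS, MISS, VC-HIT, VC-HIT, L1-HIT, VC-HIT, L1-HIT, VC-HIT, VC-HIT, L1-HIT, VC-HIT]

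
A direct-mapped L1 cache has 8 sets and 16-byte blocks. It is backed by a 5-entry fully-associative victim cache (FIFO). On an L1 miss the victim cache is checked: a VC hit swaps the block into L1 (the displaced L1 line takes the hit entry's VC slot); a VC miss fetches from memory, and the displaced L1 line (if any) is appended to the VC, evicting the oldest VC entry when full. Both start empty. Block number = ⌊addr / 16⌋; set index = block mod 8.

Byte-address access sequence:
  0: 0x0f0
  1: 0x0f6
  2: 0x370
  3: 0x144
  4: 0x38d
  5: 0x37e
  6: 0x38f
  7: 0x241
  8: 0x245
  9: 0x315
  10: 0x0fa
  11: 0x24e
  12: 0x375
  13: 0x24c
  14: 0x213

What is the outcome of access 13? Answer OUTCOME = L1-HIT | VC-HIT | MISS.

  [0] addr=0xf0 blk=15 s=7: MISS | VC []
  [1] addr=0xf6 blk=15 s=7: L1-HIT | VC []
  [2] addr=0x370 blk=55 s=7: MISS | VC [15]
  [3] addr=0x144 blk=20 s=4: MISS | VC [15]
  [4] addr=0x38d blk=56 s=0: MISS | VC [15]
  [5] addr=0x37e blk=55 s=7: L1-HIT | VC [15]
  [6] addr=0x38f blk=56 s=0: L1-HIT | VC [15]
  [7] addr=0x241 blk=36 s=4: MISS | VC [15, 20]
  [8] addr=0x245 blk=36 s=4: L1-HIT | VC [15, 20]
  [9] addr=0x315 blk=49 s=1: MISS | VC [15, 20]
  [10] addr=0xfa blk=15 s=7: VC-HIT | VC [55, 20]
  [11] addr=0x24e blk=36 s=4: L1-HIT | VC [55, 20]
  [12] addr=0x375 blk=55 s=7: VC-HIT | VC [15, 20]
  [13] addr=0x24c blk=36 s=4: L1-HIT | VC [15, 20]
  [14] addr=0x213 blk=33 s=1: MISS | VC [15, 20, 49]

OUTCOME = L1-HIT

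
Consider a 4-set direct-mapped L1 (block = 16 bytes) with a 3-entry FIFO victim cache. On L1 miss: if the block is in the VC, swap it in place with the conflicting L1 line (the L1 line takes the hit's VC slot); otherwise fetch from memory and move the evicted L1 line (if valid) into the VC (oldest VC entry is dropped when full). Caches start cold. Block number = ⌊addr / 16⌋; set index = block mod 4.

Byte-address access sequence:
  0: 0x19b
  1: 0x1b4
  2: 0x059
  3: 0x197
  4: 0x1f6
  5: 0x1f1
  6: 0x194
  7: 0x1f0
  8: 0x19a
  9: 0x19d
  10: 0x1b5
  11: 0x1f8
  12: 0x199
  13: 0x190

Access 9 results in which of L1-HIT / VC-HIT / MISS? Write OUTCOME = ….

#0 0x19b→b25/s1 MISS; vc=[]
#1 0x1b4→b27/s3 MISS; vc=[]
#2 0x59→b5/s1 MISS; vc=[25]
#3 0x197→b25/s1 VC-HIT; vc=[5]
#4 0x1f6→b31/s3 MISS; vc=[5,27]
#5 0x1f1→b31/s3 L1-HIT; vc=[5,27]
#6 0x194→b25/s1 L1-HIT; vc=[5,27]
#7 0x1f0→b31/s3 L1-HIT; vc=[5,27]
#8 0x19a→b25/s1 L1-HIT; vc=[5,27]
#9 0x19d→b25/s1 L1-HIT; vc=[5,27]
#10 0x1b5→b27/s3 VC-HIT; vc=[5,31]
#11 0x1f8→b31/s3 VC-HIT; vc=[5,27]
#12 0x199→b25/s1 L1-HIT; vc=[5,27]
#13 0x190→b25/s1 L1-HIT; vc=[5,27]

OUTCOME = L1-HIT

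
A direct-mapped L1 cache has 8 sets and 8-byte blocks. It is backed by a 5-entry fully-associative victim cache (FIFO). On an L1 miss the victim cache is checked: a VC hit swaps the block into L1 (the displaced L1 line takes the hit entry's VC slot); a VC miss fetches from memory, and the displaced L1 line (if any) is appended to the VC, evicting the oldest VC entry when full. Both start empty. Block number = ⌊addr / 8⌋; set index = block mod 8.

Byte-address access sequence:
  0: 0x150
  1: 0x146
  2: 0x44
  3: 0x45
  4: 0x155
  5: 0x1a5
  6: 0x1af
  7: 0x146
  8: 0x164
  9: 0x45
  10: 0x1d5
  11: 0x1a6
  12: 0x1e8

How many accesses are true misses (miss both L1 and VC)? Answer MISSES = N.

0: 0x150 (blk 42, set 2) → MISS  vc=[]
1: 0x146 (blk 40, set 0) → MISS  vc=[]
2: 0x44 (blk 8, set 0) → MISS  vc=[40]
3: 0x45 (blk 8, set 0) → L1-HIT  vc=[40]
4: 0x155 (blk 42, set 2) → L1-HIT  vc=[40]
5: 0x1a5 (blk 52, set 4) → MISS  vc=[40]
6: 0x1af (blk 53, set 5) → MISS  vc=[40]
7: 0x146 (blk 40, set 0) → VC-HIT  vc=[8]
8: 0x164 (blk 44, set 4) → MISS  vc=[8, 52]
9: 0x45 (blk 8, set 0) → VC-HIT  vc=[40, 52]
10: 0x1d5 (blk 58, set 2) → MISS  vc=[40, 52, 42]
11: 0x1a6 (blk 52, set 4) → VC-HIT  vc=[40, 44, 42]
12: 0x1e8 (blk 61, set 5) → MISS  vc=[40, 44, 42, 53]

MISSES = 8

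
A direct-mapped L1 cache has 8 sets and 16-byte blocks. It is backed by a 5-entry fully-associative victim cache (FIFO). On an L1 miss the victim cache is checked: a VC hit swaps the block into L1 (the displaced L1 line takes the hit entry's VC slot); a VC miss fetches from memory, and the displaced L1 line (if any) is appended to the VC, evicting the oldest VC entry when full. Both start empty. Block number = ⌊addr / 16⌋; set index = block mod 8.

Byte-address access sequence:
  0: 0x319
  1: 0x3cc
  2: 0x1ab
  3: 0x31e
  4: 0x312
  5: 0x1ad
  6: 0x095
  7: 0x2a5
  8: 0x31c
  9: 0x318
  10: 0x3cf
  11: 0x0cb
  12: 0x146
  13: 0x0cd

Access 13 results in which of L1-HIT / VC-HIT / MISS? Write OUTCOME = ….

OUTCOME = VC-HIT

#0 0x319→b49/s1 MISS; vc=[]
#1 0x3cc→b60/s4 MISS; vc=[]
#2 0x1ab→b26/s2 MISS; vc=[]
#3 0x31e→b49/s1 L1-HIT; vc=[]
#4 0x312→b49/s1 L1-HIT; vc=[]
#5 0x1ad→b26/s2 L1-HIT; vc=[]
#6 0x95→b9/s1 MISS; vc=[49]
#7 0x2a5→b42/s2 MISS; vc=[49,26]
#8 0x31c→b49/s1 VC-HIT; vc=[9,26]
#9 0x318→b49/s1 L1-HIT; vc=[9,26]
#10 0x3cf→b60/s4 L1-HIT; vc=[9,26]
#11 0xcb→b12/s4 MISS; vc=[9,26,60]
#12 0x146→b20/s4 MISS; vc=[9,26,60,12]
#13 0xcd→b12/s4 VC-HIT; vc=[9,26,60,20]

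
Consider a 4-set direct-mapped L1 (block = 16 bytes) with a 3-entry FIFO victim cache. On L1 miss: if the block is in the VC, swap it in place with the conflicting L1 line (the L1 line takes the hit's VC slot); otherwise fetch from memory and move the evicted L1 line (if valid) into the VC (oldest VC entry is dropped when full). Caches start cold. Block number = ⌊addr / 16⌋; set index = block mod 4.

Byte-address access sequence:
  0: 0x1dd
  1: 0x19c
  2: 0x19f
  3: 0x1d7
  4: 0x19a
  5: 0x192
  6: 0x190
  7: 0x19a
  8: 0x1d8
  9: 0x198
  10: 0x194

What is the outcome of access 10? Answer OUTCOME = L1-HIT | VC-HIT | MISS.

OUTCOME = L1-HIT

#0 0x1dd→b29/s1 MISS; vc=[]
#1 0x19c→b25/s1 MISS; vc=[29]
#2 0x19f→b25/s1 L1-HIT; vc=[29]
#3 0x1d7→b29/s1 VC-HIT; vc=[25]
#4 0x19a→b25/s1 VC-HIT; vc=[29]
#5 0x192→b25/s1 L1-HIT; vc=[29]
#6 0x190→b25/s1 L1-HIT; vc=[29]
#7 0x19a→b25/s1 L1-HIT; vc=[29]
#8 0x1d8→b29/s1 VC-HIT; vc=[25]
#9 0x198→b25/s1 VC-HIT; vc=[29]
#10 0x194→b25/s1 L1-HIT; vc=[29]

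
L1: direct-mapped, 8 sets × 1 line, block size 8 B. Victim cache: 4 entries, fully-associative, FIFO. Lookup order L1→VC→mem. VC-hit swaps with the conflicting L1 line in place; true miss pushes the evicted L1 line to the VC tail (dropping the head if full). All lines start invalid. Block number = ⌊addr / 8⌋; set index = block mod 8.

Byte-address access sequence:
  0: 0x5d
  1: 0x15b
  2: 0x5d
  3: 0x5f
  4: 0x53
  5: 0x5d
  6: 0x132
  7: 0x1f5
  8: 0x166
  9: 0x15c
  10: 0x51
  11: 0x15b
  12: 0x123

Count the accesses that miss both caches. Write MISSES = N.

MISSES = 7

0: 0x5d (blk 11, set 3) → MISS  vc=[]
1: 0x15b (blk 43, set 3) → MISS  vc=[11]
2: 0x5d (blk 11, set 3) → VC-HIT  vc=[43]
3: 0x5f (blk 11, set 3) → L1-HIT  vc=[43]
4: 0x53 (blk 10, set 2) → MISS  vc=[43]
5: 0x5d (blk 11, set 3) → L1-HIT  vc=[43]
6: 0x132 (blk 38, set 6) → MISS  vc=[43]
7: 0x1f5 (blk 62, set 6) → MISS  vc=[43, 38]
8: 0x166 (blk 44, set 4) → MISS  vc=[43, 38]
9: 0x15c (blk 43, set 3) → VC-HIT  vc=[11, 38]
10: 0x51 (blk 10, set 2) → L1-HIT  vc=[11, 38]
11: 0x15b (blk 43, set 3) → L1-HIT  vc=[11, 38]
12: 0x123 (blk 36, set 4) → MISS  vc=[11, 38, 44]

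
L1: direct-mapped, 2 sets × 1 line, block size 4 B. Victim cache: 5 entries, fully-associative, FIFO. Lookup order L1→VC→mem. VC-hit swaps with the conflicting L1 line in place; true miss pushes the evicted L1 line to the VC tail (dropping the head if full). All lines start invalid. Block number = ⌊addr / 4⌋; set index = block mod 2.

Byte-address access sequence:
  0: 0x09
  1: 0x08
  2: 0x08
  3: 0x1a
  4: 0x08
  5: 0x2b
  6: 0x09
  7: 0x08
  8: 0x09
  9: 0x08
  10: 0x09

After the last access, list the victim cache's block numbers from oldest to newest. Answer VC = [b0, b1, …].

  [0] addr=0x9 blk=2 s=0: MISS | VC []
  [1] addr=0x8 blk=2 s=0: L1-HIT | VC []
  [2] addr=0x8 blk=2 s=0: L1-HIT | VC []
  [3] addr=0x1a blk=6 s=0: MISS | VC [2]
  [4] addr=0x8 blk=2 s=0: VC-HIT | VC [6]
  [5] addr=0x2b blk=10 s=0: MISS | VC [6, 2]
  [6] addr=0x9 blk=2 s=0: VC-HIT | VC [6, 10]
  [7] addr=0x8 blk=2 s=0: L1-HIT | VC [6, 10]
  [8] addr=0x9 blk=2 s=0: L1-HIT | VC [6, 10]
  [9] addr=0x8 blk=2 s=0: L1-HIT | VC [6, 10]
  [10] addr=0x9 blk=2 s=0: L1-HIT | VC [6, 10]

VC = [6, 10]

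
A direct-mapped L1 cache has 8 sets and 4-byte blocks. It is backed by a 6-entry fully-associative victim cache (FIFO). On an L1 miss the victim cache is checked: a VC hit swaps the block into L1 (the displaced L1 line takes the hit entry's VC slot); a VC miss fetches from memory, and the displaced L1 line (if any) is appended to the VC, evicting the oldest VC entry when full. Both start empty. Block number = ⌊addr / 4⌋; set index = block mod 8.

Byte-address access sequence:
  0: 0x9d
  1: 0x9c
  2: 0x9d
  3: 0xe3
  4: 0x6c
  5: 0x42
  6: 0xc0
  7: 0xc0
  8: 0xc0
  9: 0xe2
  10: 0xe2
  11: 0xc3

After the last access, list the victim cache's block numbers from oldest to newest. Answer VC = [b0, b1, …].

0: 0x9d (blk 39, set 7) → MISS  vc=[]
1: 0x9c (blk 39, set 7) → L1-HIT  vc=[]
2: 0x9d (blk 39, set 7) → L1-HIT  vc=[]
3: 0xe3 (blk 56, set 0) → MISS  vc=[]
4: 0x6c (blk 27, set 3) → MISS  vc=[]
5: 0x42 (blk 16, set 0) → MISS  vc=[56]
6: 0xc0 (blk 48, set 0) → MISS  vc=[56, 16]
7: 0xc0 (blk 48, set 0) → L1-HIT  vc=[56, 16]
8: 0xc0 (blk 48, set 0) → L1-HIT  vc=[56, 16]
9: 0xe2 (blk 56, set 0) → VC-HIT  vc=[48, 16]
10: 0xe2 (blk 56, set 0) → L1-HIT  vc=[48, 16]
11: 0xc3 (blk 48, set 0) → VC-HIT  vc=[56, 16]

VC = [56, 16]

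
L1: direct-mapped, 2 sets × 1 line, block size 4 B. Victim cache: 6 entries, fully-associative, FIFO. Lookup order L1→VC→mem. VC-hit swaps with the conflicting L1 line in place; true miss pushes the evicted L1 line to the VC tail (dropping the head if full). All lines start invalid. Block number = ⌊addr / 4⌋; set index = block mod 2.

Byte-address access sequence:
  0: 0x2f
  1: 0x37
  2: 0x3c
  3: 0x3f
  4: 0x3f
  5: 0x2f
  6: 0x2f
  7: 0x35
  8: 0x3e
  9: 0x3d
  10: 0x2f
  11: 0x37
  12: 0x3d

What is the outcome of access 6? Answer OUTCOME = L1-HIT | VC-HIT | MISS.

OUTCOME = L1-HIT

#0 0x2f→b11/s1 MISS; vc=[]
#1 0x37→b13/s1 MISS; vc=[11]
#2 0x3c→b15/s1 MISS; vc=[11,13]
#3 0x3f→b15/s1 L1-HIT; vc=[11,13]
#4 0x3f→b15/s1 L1-HIT; vc=[11,13]
#5 0x2f→b11/s1 VC-HIT; vc=[15,13]
#6 0x2f→b11/s1 L1-HIT; vc=[15,13]
#7 0x35→b13/s1 VC-HIT; vc=[15,11]
#8 0x3e→b15/s1 VC-HIT; vc=[13,11]
#9 0x3d→b15/s1 L1-HIT; vc=[13,11]
#10 0x2f→b11/s1 VC-HIT; vc=[13,15]
#11 0x37→b13/s1 VC-HIT; vc=[11,15]
#12 0x3d→b15/s1 VC-HIT; vc=[11,13]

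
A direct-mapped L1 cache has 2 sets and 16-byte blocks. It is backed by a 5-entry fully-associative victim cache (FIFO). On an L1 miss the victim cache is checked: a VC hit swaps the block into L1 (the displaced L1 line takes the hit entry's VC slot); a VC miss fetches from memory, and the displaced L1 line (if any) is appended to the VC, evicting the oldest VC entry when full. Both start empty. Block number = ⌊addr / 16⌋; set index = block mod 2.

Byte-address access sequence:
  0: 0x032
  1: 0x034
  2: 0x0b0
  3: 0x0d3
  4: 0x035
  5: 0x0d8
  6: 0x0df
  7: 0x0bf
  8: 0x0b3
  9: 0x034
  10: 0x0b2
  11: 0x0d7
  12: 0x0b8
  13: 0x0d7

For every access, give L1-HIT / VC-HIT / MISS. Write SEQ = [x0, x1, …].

SEQ = [MISS, L1-HIT, MISS, MISS, VC-HIT, VC-HIT, L1-HIT, VC-HIT, L1-HIT, VC-HIT, VC-HIT, VC-HIT, VC-HIT, VC-HIT]

#0 0x32→b3/s1 MISS; vc=[]
#1 0x34→b3/s1 L1-HIT; vc=[]
#2 0xb0→b11/s1 MISS; vc=[3]
#3 0xd3→b13/s1 MISS; vc=[3,11]
#4 0x35→b3/s1 VC-HIT; vc=[13,11]
#5 0xd8→b13/s1 VC-HIT; vc=[3,11]
#6 0xdf→b13/s1 L1-HIT; vc=[3,11]
#7 0xbf→b11/s1 VC-HIT; vc=[3,13]
#8 0xb3→b11/s1 L1-HIT; vc=[3,13]
#9 0x34→b3/s1 VC-HIT; vc=[11,13]
#10 0xb2→b11/s1 VC-HIT; vc=[3,13]
#11 0xd7→b13/s1 VC-HIT; vc=[3,11]
#12 0xb8→b11/s1 VC-HIT; vc=[3,13]
#13 0xd7→b13/s1 VC-HIT; vc=[3,11]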